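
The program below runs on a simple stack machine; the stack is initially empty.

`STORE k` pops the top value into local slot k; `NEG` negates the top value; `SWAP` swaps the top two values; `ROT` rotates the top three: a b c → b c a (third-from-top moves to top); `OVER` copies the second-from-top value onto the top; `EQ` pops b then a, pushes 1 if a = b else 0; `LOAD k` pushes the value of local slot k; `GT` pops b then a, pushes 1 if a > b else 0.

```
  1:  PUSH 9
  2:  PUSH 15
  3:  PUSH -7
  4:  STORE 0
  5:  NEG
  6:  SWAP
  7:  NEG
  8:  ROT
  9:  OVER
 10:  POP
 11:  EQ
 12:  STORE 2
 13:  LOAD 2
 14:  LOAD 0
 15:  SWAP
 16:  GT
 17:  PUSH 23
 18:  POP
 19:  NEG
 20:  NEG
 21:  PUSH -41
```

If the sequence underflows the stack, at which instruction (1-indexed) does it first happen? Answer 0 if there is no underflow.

8

PUSH 9   9
PUSH 15  9 15
PUSH -7  9 15 -7
STORE 0  9 15
NEG      9 -15
SWAP     -15 9
NEG      -15 -9
ROT  — needs 3 operands, stack has 2 → underflow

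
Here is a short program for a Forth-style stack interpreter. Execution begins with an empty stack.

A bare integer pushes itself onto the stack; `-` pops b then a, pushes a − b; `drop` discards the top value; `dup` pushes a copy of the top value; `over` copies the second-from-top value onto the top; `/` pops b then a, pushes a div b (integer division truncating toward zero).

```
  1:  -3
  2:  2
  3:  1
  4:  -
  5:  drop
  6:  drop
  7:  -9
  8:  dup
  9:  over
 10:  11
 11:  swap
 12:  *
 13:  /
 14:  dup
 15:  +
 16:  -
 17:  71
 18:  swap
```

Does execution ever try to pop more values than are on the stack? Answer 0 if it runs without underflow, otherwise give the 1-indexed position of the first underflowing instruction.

-3    -3
2     -3 2
1     -3 2 1
-     -3 1
drop  -3
drop  (empty)
-9    -9
dup   -9 -9
over  -9 -9 -9
11    -9 -9 -9 11
swap  -9 -9 11 -9
*     -9 -9 -99
/     -9 0
dup   -9 0 0
+     -9 0
-     -9
71    -9 71
swap  71 -9

0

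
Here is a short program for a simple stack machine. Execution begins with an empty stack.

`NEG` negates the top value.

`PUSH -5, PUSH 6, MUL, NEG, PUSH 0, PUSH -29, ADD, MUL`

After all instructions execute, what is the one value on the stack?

-870

PUSH -5  : -5
PUSH 6   : -5 6
MUL      : -30
NEG      : 30
PUSH 0   : 30 0
PUSH -29 : 30 0 -29
ADD      : 30 -29
MUL      : -870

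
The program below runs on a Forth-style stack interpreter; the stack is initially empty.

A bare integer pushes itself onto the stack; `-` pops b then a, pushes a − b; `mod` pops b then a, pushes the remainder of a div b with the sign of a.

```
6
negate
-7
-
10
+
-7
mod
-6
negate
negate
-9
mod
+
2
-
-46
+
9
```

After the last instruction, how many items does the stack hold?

6      : 6
negate : -6
-7     : -6 -7
-      : 1
10     : 1 10
+      : 11
-7     : 11 -7
mod    : 4
-6     : 4 -6
negate : 4 6
negate : 4 -6
-9     : 4 -6 -9
mod    : 4 -6
+      : -2
2      : -2 2
-      : -4
-46    : -4 -46
+      : -50
9      : -50 9

2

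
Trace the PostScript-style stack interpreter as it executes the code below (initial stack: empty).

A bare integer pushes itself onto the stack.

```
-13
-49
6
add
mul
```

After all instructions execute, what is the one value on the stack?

-13 -> -13
-49 -> -13 -49
6   -> -13 -49 6
add -> -13 -43
mul -> 559

559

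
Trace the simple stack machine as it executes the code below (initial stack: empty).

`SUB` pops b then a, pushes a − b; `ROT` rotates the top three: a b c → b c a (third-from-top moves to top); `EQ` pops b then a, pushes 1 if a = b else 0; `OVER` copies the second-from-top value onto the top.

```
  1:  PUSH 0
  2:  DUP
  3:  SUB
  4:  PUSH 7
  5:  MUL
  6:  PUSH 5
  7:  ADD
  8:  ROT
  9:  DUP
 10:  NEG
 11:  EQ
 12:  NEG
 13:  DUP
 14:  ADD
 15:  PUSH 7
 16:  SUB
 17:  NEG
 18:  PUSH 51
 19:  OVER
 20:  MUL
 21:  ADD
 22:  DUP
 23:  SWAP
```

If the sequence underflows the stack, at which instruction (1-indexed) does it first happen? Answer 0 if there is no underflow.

PUSH 0  [0]
DUP     [0, 0]
SUB     [0]
PUSH 7  [0, 7]
MUL     [0]
PUSH 5  [0, 5]
ADD     [5]
ROT  — needs 3 operands, stack has 1 → underflow

8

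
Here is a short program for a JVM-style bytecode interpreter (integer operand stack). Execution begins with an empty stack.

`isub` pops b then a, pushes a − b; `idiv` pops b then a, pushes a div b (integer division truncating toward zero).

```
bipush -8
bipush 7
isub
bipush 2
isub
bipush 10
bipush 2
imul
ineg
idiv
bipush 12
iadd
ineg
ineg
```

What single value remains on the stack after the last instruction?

bipush -8 → -8
bipush 7  → -8 7
isub      → -15
bipush 2  → -15 2
isub      → -17
bipush 10 → -17 10
bipush 2  → -17 10 2
imul      → -17 20
ineg      → -17 -20
idiv      → 0
bipush 12 → 0 12
iadd      → 12
ineg      → -12
ineg      → 12

12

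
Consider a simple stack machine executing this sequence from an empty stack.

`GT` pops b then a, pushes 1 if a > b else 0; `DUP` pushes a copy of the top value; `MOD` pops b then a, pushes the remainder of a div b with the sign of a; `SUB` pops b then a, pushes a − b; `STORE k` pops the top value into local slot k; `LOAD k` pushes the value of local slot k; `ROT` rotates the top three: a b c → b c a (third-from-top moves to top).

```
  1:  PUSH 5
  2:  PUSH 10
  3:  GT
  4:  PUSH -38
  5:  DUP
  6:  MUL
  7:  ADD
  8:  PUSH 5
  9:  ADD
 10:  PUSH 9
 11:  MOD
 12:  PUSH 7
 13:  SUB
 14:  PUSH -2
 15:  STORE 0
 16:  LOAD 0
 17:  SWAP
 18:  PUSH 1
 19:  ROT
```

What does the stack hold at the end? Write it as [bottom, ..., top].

[-7, 1, -2]

PUSH 5   → [5]
PUSH 10  → [5, 10]
GT       → [0]
PUSH -38 → [0, -38]
DUP      → [0, -38, -38]
MUL      → [0, 1444]
ADD      → [1444]
PUSH 5   → [1444, 5]
ADD      → [1449]
PUSH 9   → [1449, 9]
MOD      → [0]
PUSH 7   → [0, 7]
SUB      → [-7]
PUSH -2  → [-7, -2]
STORE 0  → [-7]
LOAD 0   → [-7, -2]
SWAP     → [-2, -7]
PUSH 1   → [-2, -7, 1]
ROT      → [-7, 1, -2]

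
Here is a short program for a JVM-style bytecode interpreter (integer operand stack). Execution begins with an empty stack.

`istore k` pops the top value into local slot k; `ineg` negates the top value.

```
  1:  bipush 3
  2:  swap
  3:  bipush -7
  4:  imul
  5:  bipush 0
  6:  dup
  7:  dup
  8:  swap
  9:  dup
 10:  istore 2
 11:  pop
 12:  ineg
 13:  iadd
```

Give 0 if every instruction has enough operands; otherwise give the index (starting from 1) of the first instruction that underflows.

bipush 3  [3]
swap  — needs 2 operands, stack has 1 → underflow

2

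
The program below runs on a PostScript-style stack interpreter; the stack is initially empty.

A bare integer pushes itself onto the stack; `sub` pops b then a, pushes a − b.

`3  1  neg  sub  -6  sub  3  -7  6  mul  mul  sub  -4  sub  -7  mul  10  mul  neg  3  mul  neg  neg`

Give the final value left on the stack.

3   -> 3
1   -> 3 1
neg -> 3 -1
sub -> 4
-6  -> 4 -6
sub -> 10
3   -> 10 3
-7  -> 10 3 -7
6   -> 10 3 -7 6
mul -> 10 3 -42
mul -> 10 -126
sub -> 136
-4  -> 136 -4
sub -> 140
-7  -> 140 -7
mul -> -980
10  -> -980 10
mul -> -9800
neg -> 9800
3   -> 9800 3
mul -> 29400
neg -> -29400
neg -> 29400

29400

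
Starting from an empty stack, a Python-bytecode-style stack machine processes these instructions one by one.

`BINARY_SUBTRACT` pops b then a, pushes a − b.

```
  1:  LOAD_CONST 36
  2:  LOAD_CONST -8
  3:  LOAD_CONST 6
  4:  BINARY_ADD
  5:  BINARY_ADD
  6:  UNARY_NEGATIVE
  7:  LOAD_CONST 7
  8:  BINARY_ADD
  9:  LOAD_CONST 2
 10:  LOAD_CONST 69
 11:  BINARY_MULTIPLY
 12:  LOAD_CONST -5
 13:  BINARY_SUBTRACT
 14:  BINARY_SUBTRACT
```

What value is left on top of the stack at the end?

-170

LOAD_CONST 36   : 36
LOAD_CONST -8   : 36 -8
LOAD_CONST 6    : 36 -8 6
BINARY_ADD      : 36 -2
BINARY_ADD      : 34
UNARY_NEGATIVE  : -34
LOAD_CONST 7    : -34 7
BINARY_ADD      : -27
LOAD_CONST 2    : -27 2
LOAD_CONST 69   : -27 2 69
BINARY_MULTIPLY : -27 138
LOAD_CONST -5   : -27 138 -5
BINARY_SUBTRACT : -27 143
BINARY_SUBTRACT : -170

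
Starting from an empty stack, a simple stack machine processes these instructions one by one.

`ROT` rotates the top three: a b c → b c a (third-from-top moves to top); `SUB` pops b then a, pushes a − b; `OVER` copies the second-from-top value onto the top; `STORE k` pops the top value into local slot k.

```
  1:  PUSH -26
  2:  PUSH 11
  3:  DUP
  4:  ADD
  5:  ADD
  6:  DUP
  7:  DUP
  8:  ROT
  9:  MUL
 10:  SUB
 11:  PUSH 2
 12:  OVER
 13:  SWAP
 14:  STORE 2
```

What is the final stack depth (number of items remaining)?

PUSH -26 -> [-26]
PUSH 11  -> [-26, 11]
DUP      -> [-26, 11, 11]
ADD      -> [-26, 22]
ADD      -> [-4]
DUP      -> [-4, -4]
DUP      -> [-4, -4, -4]
ROT      -> [-4, -4, -4]
MUL      -> [-4, 16]
SUB      -> [-20]
PUSH 2   -> [-20, 2]
OVER     -> [-20, 2, -20]
SWAP     -> [-20, -20, 2]
STORE 2  -> [-20, -20]

2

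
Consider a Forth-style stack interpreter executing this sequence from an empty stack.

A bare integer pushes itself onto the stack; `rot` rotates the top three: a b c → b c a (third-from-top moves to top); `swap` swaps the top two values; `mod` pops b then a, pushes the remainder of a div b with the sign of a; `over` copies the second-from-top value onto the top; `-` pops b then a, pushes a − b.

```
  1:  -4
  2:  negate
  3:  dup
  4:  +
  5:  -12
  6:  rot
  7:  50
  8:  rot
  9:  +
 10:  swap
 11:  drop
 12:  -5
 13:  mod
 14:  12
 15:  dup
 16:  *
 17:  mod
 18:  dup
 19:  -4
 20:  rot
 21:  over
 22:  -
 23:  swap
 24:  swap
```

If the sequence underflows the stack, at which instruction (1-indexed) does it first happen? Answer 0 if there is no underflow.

-4     : [-4]
negate : [4]
dup    : [4, 4]
+      : [8]
-12    : [8, -12]
rot  — needs 3 operands, stack has 2 → underflow

6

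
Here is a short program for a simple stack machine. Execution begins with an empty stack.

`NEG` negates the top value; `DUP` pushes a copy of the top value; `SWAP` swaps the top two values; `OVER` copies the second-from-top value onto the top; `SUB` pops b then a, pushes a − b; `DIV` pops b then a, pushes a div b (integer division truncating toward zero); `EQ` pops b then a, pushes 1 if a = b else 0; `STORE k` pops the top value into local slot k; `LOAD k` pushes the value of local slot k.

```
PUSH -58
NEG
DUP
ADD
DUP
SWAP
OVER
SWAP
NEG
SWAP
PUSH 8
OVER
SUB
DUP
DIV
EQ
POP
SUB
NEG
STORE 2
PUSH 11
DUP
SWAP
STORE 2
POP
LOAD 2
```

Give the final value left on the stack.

11

PUSH -58 : [-58]
NEG      : [58]
DUP      : [58, 58]
ADD      : [116]
DUP      : [116, 116]
SWAP     : [116, 116]
OVER     : [116, 116, 116]
SWAP     : [116, 116, 116]
NEG      : [116, 116, -116]
SWAP     : [116, -116, 116]
PUSH 8   : [116, -116, 116, 8]
OVER     : [116, -116, 116, 8, 116]
SUB      : [116, -116, 116, -108]
DUP      : [116, -116, 116, -108, -108]
DIV      : [116, -116, 116, 1]
EQ       : [116, -116, 0]
POP      : [116, -116]
SUB      : [232]
NEG      : [-232]
STORE 2  : []
PUSH 11  : [11]
DUP      : [11, 11]
SWAP     : [11, 11]
STORE 2  : [11]
POP      : []
LOAD 2   : [11]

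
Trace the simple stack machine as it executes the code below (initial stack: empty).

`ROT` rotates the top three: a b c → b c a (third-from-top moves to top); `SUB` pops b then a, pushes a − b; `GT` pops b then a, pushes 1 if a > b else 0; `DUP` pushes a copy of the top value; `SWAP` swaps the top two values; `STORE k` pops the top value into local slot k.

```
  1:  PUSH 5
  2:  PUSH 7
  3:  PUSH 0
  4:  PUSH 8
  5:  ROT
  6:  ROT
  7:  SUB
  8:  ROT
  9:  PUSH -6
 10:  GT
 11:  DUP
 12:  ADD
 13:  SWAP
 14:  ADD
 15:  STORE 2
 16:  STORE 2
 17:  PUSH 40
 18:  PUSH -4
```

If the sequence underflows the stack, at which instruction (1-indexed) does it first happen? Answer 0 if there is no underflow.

PUSH 5  -> [5]
PUSH 7  -> [5, 7]
PUSH 0  -> [5, 7, 0]
PUSH 8  -> [5, 7, 0, 8]
ROT     -> [5, 0, 8, 7]
ROT     -> [5, 8, 7, 0]
SUB     -> [5, 8, 7]
ROT     -> [8, 7, 5]
PUSH -6 -> [8, 7, 5, -6]
GT      -> [8, 7, 1]
DUP     -> [8, 7, 1, 1]
ADD     -> [8, 7, 2]
SWAP    -> [8, 2, 7]
ADD     -> [8, 9]
STORE 2 -> [8]
STORE 2 -> []
PUSH 40 -> [40]
PUSH -4 -> [40, -4]

0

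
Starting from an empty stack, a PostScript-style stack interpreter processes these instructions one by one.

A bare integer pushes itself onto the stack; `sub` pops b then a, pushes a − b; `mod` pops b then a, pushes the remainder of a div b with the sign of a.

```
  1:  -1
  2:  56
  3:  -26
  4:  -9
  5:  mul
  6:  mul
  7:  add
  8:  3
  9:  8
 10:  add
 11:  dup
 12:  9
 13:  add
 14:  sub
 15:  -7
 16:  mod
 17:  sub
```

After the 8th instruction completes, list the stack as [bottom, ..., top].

[13103, 3]

-1  -> [-1]
56  -> [-1, 56]
-26 -> [-1, 56, -26]
-9  -> [-1, 56, -26, -9]
mul -> [-1, 56, 234]
mul -> [-1, 13104]
add -> [13103]
3   -> [13103, 3]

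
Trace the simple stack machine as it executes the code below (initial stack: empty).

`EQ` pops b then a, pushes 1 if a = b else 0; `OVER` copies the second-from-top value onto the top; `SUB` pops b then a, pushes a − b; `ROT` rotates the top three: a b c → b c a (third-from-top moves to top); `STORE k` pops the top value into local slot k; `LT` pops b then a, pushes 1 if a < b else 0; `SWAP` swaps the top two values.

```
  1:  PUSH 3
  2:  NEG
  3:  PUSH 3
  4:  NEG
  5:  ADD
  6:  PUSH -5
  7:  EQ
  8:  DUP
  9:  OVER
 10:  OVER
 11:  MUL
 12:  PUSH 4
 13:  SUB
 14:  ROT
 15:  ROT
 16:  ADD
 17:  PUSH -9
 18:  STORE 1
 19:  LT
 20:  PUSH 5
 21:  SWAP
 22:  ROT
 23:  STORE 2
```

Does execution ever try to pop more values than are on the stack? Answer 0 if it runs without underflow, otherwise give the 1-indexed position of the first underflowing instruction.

PUSH 3  → 3
NEG     → -3
PUSH 3  → -3 3
NEG     → -3 -3
ADD     → -6
PUSH -5 → -6 -5
EQ      → 0
DUP     → 0 0
OVER    → 0 0 0
OVER    → 0 0 0 0
MUL     → 0 0 0
PUSH 4  → 0 0 0 4
SUB     → 0 0 -4
ROT     → 0 -4 0
ROT     → -4 0 0
ADD     → -4 0
PUSH -9 → -4 0 -9
STORE 1 → -4 0
LT      → 1
PUSH 5  → 1 5
SWAP    → 5 1
ROT  — needs 3 operands, stack has 2 → underflow

22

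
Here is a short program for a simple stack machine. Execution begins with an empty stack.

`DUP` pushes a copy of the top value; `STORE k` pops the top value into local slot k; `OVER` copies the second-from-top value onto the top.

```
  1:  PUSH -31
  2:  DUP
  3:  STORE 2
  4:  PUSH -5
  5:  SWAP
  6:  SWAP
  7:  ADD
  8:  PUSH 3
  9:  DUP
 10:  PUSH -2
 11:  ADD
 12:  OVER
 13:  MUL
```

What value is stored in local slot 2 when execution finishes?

-31

PUSH -31 -> [-31]
DUP      -> [-31, -31]
STORE 2  -> [-31]
PUSH -5  -> [-31, -5]
SWAP     -> [-5, -31]
SWAP     -> [-31, -5]
ADD      -> [-36]
PUSH 3   -> [-36, 3]
DUP      -> [-36, 3, 3]
PUSH -2  -> [-36, 3, 3, -2]
ADD      -> [-36, 3, 1]
OVER     -> [-36, 3, 1, 3]
MUL      -> [-36, 3, 3]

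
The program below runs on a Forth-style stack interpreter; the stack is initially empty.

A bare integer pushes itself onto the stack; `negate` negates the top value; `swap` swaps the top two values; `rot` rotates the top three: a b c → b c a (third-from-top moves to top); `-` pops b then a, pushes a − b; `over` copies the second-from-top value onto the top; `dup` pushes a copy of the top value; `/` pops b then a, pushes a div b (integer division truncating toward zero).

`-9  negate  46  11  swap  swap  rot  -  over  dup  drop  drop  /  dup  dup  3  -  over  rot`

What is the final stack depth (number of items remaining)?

4

-9     → [-9]
negate → [9]
46     → [9, 46]
11     → [9, 46, 11]
swap   → [9, 11, 46]
swap   → [9, 46, 11]
rot    → [46, 11, 9]
-      → [46, 2]
over   → [46, 2, 46]
dup    → [46, 2, 46, 46]
drop   → [46, 2, 46]
drop   → [46, 2]
/      → [23]
dup    → [23, 23]
dup    → [23, 23, 23]
3      → [23, 23, 23, 3]
-      → [23, 23, 20]
over   → [23, 23, 20, 23]
rot    → [23, 20, 23, 23]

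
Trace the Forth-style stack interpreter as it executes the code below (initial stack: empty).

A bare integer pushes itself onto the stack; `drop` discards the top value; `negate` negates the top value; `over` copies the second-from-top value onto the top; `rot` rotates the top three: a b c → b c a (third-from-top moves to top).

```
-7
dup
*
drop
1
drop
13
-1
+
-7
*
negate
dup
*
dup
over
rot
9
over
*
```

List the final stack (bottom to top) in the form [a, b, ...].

[7056, 7056, 7056, 63504]

-7     : [-7]
dup    : [-7, -7]
*      : [49]
drop   : []
1      : [1]
drop   : []
13     : [13]
-1     : [13, -1]
+      : [12]
-7     : [12, -7]
*      : [-84]
negate : [84]
dup    : [84, 84]
*      : [7056]
dup    : [7056, 7056]
over   : [7056, 7056, 7056]
rot    : [7056, 7056, 7056]
9      : [7056, 7056, 7056, 9]
over   : [7056, 7056, 7056, 9, 7056]
*      : [7056, 7056, 7056, 63504]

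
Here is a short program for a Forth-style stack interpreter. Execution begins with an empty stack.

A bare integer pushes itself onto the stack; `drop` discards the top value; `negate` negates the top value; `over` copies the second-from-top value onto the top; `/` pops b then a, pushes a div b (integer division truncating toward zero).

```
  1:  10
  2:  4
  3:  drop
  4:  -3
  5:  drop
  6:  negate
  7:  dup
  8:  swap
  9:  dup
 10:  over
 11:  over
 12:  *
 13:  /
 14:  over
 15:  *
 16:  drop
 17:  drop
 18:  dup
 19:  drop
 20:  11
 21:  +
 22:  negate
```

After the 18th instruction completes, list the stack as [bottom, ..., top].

10     -> 10
4      -> 10 4
drop   -> 10
-3     -> 10 -3
drop   -> 10
negate -> -10
dup    -> -10 -10
swap   -> -10 -10
dup    -> -10 -10 -10
over   -> -10 -10 -10 -10
over   -> -10 -10 -10 -10 -10
*      -> -10 -10 -10 100
/      -> -10 -10 0
over   -> -10 -10 0 -10
*      -> -10 -10 0
drop   -> -10 -10
drop   -> -10
dup    -> -10 -10

[-10, -10]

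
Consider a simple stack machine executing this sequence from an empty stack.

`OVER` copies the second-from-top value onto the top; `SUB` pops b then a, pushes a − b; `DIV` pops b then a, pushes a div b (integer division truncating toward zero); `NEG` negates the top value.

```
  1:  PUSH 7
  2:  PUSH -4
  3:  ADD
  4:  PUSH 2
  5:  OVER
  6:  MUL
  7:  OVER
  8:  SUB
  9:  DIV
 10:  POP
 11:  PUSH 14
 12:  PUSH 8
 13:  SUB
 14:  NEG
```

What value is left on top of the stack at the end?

-6

PUSH 7  → [7]
PUSH -4 → [7, -4]
ADD     → [3]
PUSH 2  → [3, 2]
OVER    → [3, 2, 3]
MUL     → [3, 6]
OVER    → [3, 6, 3]
SUB     → [3, 3]
DIV     → [1]
POP     → []
PUSH 14 → [14]
PUSH 8  → [14, 8]
SUB     → [6]
NEG     → [-6]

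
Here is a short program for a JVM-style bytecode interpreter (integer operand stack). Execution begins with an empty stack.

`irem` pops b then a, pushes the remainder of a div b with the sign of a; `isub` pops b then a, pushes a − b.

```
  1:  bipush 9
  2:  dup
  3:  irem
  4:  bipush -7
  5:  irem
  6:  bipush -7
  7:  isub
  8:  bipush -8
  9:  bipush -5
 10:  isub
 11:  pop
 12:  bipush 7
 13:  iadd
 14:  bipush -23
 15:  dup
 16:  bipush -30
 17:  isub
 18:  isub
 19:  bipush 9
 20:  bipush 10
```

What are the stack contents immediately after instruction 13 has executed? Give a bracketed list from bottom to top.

[14]

bipush 9  -> [9]
dup       -> [9, 9]
irem      -> [0]
bipush -7 -> [0, -7]
irem      -> [0]
bipush -7 -> [0, -7]
isub      -> [7]
bipush -8 -> [7, -8]
bipush -5 -> [7, -8, -5]
isub      -> [7, -3]
pop       -> [7]
bipush 7  -> [7, 7]
iadd      -> [14]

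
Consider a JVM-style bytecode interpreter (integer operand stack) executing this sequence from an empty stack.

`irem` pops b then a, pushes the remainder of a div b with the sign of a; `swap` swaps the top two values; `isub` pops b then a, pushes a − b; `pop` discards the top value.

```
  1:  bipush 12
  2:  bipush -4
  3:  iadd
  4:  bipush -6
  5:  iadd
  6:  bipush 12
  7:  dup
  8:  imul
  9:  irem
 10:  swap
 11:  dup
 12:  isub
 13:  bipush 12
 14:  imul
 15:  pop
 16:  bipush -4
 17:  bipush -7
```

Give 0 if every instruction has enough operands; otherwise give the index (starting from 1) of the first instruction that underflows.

bipush 12 → 12
bipush -4 → 12 -4
iadd      → 8
bipush -6 → 8 -6
iadd      → 2
bipush 12 → 2 12
dup       → 2 12 12
imul      → 2 144
irem      → 2
swap  — needs 2 operands, stack has 1 → underflow

10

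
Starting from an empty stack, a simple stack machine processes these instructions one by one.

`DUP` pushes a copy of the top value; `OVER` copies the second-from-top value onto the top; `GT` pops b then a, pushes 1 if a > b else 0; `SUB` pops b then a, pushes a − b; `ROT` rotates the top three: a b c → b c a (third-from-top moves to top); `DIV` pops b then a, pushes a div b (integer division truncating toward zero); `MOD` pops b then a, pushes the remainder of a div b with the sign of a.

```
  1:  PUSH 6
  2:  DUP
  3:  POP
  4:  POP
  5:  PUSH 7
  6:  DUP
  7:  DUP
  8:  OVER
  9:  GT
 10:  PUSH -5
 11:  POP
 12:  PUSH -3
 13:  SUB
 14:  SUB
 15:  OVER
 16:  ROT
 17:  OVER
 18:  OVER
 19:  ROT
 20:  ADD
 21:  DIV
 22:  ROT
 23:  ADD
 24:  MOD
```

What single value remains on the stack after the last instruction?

3

PUSH 6  : [6]
DUP     : [6, 6]
POP     : [6]
POP     : []
PUSH 7  : [7]
DUP     : [7, 7]
DUP     : [7, 7, 7]
OVER    : [7, 7, 7, 7]
GT      : [7, 7, 0]
PUSH -5 : [7, 7, 0, -5]
POP     : [7, 7, 0]
PUSH -3 : [7, 7, 0, -3]
SUB     : [7, 7, 3]
SUB     : [7, 4]
OVER    : [7, 4, 7]
ROT     : [4, 7, 7]
OVER    : [4, 7, 7, 7]
OVER    : [4, 7, 7, 7, 7]
ROT     : [4, 7, 7, 7, 7]
ADD     : [4, 7, 7, 14]
DIV     : [4, 7, 0]
ROT     : [7, 0, 4]
ADD     : [7, 4]
MOD     : [3]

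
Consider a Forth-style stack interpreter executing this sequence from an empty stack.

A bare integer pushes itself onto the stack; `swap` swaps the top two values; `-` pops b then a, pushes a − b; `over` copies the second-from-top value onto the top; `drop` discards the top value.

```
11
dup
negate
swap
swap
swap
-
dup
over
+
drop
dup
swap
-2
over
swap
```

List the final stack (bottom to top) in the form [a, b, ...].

11     -> [11]
dup    -> [11, 11]
negate -> [11, -11]
swap   -> [-11, 11]
swap   -> [11, -11]
swap   -> [-11, 11]
-      -> [-22]
dup    -> [-22, -22]
over   -> [-22, -22, -22]
+      -> [-22, -44]
drop   -> [-22]
dup    -> [-22, -22]
swap   -> [-22, -22]
-2     -> [-22, -22, -2]
over   -> [-22, -22, -2, -22]
swap   -> [-22, -22, -22, -2]

[-22, -22, -22, -2]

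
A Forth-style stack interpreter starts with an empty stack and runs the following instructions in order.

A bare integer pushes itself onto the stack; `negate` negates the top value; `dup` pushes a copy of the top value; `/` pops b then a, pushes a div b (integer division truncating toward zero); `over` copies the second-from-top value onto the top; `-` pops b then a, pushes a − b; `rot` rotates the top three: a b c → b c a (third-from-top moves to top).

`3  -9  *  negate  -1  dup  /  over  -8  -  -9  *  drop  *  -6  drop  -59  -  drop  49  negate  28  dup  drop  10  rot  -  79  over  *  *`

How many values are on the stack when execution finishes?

2

3      → 3
-9     → 3 -9
*      → -27
negate → 27
-1     → 27 -1
dup    → 27 -1 -1
/      → 27 1
over   → 27 1 27
-8     → 27 1 27 -8
-      → 27 1 35
-9     → 27 1 35 -9
*      → 27 1 -315
drop   → 27 1
*      → 27
-6     → 27 -6
drop   → 27
-59    → 27 -59
-      → 86
drop   → (empty)
49     → 49
negate → -49
28     → -49 28
dup    → -49 28 28
drop   → -49 28
10     → -49 28 10
rot    → 28 10 -49
-      → 28 59
79     → 28 59 79
over   → 28 59 79 59
*      → 28 59 4661
*      → 28 274999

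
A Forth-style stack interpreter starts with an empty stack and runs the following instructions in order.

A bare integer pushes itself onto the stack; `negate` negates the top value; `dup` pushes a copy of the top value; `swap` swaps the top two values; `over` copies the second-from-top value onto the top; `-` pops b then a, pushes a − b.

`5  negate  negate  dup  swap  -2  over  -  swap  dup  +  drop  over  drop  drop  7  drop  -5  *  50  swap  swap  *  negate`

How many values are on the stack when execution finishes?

5       5
negate  -5
negate  5
dup     5 5
swap    5 5
-2      5 5 -2
over    5 5 -2 5
-       5 5 -7
swap    5 -7 5
dup     5 -7 5 5
+       5 -7 10
drop    5 -7
over    5 -7 5
drop    5 -7
drop    5
7       5 7
drop    5
-5      5 -5
*       -25
50      -25 50
swap    50 -25
swap    -25 50
*       -1250
negate  1250

1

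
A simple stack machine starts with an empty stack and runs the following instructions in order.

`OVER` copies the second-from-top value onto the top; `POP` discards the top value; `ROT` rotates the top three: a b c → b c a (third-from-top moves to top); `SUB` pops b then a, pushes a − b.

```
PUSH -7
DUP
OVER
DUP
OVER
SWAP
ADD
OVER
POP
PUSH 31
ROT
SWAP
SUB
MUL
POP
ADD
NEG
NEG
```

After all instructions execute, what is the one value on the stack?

PUSH -7 -> -7
DUP     -> -7 -7
OVER    -> -7 -7 -7
DUP     -> -7 -7 -7 -7
OVER    -> -7 -7 -7 -7 -7
SWAP    -> -7 -7 -7 -7 -7
ADD     -> -7 -7 -7 -14
OVER    -> -7 -7 -7 -14 -7
POP     -> -7 -7 -7 -14
PUSH 31 -> -7 -7 -7 -14 31
ROT     -> -7 -7 -14 31 -7
SWAP    -> -7 -7 -14 -7 31
SUB     -> -7 -7 -14 -38
MUL     -> -7 -7 532
POP     -> -7 -7
ADD     -> -14
NEG     -> 14
NEG     -> -14

-14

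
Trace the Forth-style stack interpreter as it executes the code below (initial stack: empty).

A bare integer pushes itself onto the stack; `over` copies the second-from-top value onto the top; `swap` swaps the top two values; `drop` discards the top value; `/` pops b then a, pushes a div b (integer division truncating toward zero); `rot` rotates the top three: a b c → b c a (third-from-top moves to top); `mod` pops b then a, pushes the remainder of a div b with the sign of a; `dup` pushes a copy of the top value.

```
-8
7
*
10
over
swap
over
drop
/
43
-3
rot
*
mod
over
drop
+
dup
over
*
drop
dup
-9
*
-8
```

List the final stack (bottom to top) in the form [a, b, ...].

-8   → [-8]
7    → [-8, 7]
*    → [-56]
10   → [-56, 10]
over → [-56, 10, -56]
swap → [-56, -56, 10]
over → [-56, -56, 10, -56]
drop → [-56, -56, 10]
/    → [-56, -5]
43   → [-56, -5, 43]
-3   → [-56, -5, 43, -3]
rot  → [-56, 43, -3, -5]
*    → [-56, 43, 15]
mod  → [-56, 13]
over → [-56, 13, -56]
drop → [-56, 13]
+    → [-43]
dup  → [-43, -43]
over → [-43, -43, -43]
*    → [-43, 1849]
drop → [-43]
dup  → [-43, -43]
-9   → [-43, -43, -9]
*    → [-43, 387]
-8   → [-43, 387, -8]

[-43, 387, -8]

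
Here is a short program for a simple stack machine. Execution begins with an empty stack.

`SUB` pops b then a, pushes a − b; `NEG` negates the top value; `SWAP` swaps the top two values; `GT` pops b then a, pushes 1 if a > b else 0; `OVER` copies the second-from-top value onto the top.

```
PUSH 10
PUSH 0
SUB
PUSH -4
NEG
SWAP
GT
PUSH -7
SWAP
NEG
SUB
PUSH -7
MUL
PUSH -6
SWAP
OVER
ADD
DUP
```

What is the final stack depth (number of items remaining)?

PUSH 10 : 10
PUSH 0  : 10 0
SUB     : 10
PUSH -4 : 10 -4
NEG     : 10 4
SWAP    : 4 10
GT      : 0
PUSH -7 : 0 -7
SWAP    : -7 0
NEG     : -7 0
SUB     : -7
PUSH -7 : -7 -7
MUL     : 49
PUSH -6 : 49 -6
SWAP    : -6 49
OVER    : -6 49 -6
ADD     : -6 43
DUP     : -6 43 43

3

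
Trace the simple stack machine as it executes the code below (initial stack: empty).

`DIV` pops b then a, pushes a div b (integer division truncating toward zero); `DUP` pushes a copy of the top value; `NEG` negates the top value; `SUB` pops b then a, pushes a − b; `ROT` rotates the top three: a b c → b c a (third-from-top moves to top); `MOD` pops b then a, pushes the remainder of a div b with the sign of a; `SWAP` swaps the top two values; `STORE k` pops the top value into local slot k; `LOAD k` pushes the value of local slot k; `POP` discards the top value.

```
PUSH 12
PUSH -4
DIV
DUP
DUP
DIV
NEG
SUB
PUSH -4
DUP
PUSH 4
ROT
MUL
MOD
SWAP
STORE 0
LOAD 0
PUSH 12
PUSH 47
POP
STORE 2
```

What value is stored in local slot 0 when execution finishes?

PUSH 12 : 12
PUSH -4 : 12 -4
DIV     : -3
DUP     : -3 -3
DUP     : -3 -3 -3
DIV     : -3 1
NEG     : -3 -1
SUB     : -2
PUSH -4 : -2 -4
DUP     : -2 -4 -4
PUSH 4  : -2 -4 -4 4
ROT     : -2 -4 4 -4
MUL     : -2 -4 -16
MOD     : -2 -4
SWAP    : -4 -2
STORE 0 : -4
LOAD 0  : -4 -2
PUSH 12 : -4 -2 12
PUSH 47 : -4 -2 12 47
POP     : -4 -2 12
STORE 2 : -4 -2

-2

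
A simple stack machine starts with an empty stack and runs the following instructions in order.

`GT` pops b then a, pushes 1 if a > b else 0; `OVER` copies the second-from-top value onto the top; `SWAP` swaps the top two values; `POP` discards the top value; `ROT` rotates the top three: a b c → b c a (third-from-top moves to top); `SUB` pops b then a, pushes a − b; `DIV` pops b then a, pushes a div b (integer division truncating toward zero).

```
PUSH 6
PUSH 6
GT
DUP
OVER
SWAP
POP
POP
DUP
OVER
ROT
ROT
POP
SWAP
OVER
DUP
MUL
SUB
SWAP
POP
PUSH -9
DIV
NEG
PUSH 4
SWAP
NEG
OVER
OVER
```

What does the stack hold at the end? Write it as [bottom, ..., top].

[4, 0, 4, 0]

PUSH 6  → [6]
PUSH 6  → [6, 6]
GT      → [0]
DUP     → [0, 0]
OVER    → [0, 0, 0]
SWAP    → [0, 0, 0]
POP     → [0, 0]
POP     → [0]
DUP     → [0, 0]
OVER    → [0, 0, 0]
ROT     → [0, 0, 0]
ROT     → [0, 0, 0]
POP     → [0, 0]
SWAP    → [0, 0]
OVER    → [0, 0, 0]
DUP     → [0, 0, 0, 0]
MUL     → [0, 0, 0]
SUB     → [0, 0]
SWAP    → [0, 0]
POP     → [0]
PUSH -9 → [0, -9]
DIV     → [0]
NEG     → [0]
PUSH 4  → [0, 4]
SWAP    → [4, 0]
NEG     → [4, 0]
OVER    → [4, 0, 4]
OVER    → [4, 0, 4, 0]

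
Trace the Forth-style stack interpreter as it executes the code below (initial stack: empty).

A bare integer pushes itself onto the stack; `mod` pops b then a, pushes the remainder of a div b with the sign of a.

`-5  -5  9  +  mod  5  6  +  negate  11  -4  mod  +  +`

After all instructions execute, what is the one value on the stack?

-5     : [-5]
-5     : [-5, -5]
9      : [-5, -5, 9]
+      : [-5, 4]
mod    : [-1]
5      : [-1, 5]
6      : [-1, 5, 6]
+      : [-1, 11]
negate : [-1, -11]
11     : [-1, -11, 11]
-4     : [-1, -11, 11, -4]
mod    : [-1, -11, 3]
+      : [-1, -8]
+      : [-9]

-9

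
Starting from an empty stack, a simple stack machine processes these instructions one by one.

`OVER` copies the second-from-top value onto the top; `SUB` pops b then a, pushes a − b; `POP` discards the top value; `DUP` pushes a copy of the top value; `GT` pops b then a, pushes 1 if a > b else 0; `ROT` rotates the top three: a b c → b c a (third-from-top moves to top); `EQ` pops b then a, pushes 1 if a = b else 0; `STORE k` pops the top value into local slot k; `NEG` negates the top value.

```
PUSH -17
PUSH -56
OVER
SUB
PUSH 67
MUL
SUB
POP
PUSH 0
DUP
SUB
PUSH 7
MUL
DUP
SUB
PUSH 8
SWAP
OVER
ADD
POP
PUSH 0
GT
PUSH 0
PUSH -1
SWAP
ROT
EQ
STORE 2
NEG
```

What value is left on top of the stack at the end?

PUSH -17 : [-17]
PUSH -56 : [-17, -56]
OVER     : [-17, -56, -17]
SUB      : [-17, -39]
PUSH 67  : [-17, -39, 67]
MUL      : [-17, -2613]
SUB      : [2596]
POP      : []
PUSH 0   : [0]
DUP      : [0, 0]
SUB      : [0]
PUSH 7   : [0, 7]
MUL      : [0]
DUP      : [0, 0]
SUB      : [0]
PUSH 8   : [0, 8]
SWAP     : [8, 0]
OVER     : [8, 0, 8]
ADD      : [8, 8]
POP      : [8]
PUSH 0   : [8, 0]
GT       : [1]
PUSH 0   : [1, 0]
PUSH -1  : [1, 0, -1]
SWAP     : [1, -1, 0]
ROT      : [-1, 0, 1]
EQ       : [-1, 0]
STORE 2  : [-1]
NEG      : [1]

1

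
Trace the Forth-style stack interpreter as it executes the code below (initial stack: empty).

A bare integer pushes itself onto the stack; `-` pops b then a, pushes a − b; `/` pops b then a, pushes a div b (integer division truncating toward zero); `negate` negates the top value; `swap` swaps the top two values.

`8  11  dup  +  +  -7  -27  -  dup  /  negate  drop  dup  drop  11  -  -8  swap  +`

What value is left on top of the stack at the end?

11

8      -> [8]
11     -> [8, 11]
dup    -> [8, 11, 11]
+      -> [8, 22]
+      -> [30]
-7     -> [30, -7]
-27    -> [30, -7, -27]
-      -> [30, 20]
dup    -> [30, 20, 20]
/      -> [30, 1]
negate -> [30, -1]
drop   -> [30]
dup    -> [30, 30]
drop   -> [30]
11     -> [30, 11]
-      -> [19]
-8     -> [19, -8]
swap   -> [-8, 19]
+      -> [11]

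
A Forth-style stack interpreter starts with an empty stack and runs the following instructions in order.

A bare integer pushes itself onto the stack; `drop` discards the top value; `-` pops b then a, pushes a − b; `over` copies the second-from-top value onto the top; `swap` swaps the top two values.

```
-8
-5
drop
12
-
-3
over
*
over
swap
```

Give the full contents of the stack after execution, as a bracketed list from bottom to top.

[-20, -20, 60]

-8   : -8
-5   : -8 -5
drop : -8
12   : -8 12
-    : -20
-3   : -20 -3
over : -20 -3 -20
*    : -20 60
over : -20 60 -20
swap : -20 -20 60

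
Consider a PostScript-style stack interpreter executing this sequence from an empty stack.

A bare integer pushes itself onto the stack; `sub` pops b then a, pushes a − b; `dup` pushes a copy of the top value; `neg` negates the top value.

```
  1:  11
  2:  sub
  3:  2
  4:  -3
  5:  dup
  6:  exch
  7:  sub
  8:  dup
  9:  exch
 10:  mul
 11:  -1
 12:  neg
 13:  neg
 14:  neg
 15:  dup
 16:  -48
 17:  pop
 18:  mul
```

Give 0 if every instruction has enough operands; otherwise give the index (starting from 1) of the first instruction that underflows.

11 : 11
sub  — needs 2 operands, stack has 1 → underflow

2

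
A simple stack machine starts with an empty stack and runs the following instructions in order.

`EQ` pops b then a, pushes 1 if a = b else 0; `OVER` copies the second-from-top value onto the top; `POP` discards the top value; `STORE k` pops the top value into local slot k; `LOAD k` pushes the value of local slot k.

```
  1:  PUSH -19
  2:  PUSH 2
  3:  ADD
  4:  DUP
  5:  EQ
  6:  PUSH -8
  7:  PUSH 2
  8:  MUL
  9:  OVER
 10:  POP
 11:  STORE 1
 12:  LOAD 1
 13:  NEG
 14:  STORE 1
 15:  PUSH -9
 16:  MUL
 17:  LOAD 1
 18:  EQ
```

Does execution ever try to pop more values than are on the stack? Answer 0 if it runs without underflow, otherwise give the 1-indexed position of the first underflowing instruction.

PUSH -19  [-19]
PUSH 2    [-19, 2]
ADD       [-17]
DUP       [-17, -17]
EQ        [1]
PUSH -8   [1, -8]
PUSH 2    [1, -8, 2]
MUL       [1, -16]
OVER      [1, -16, 1]
POP       [1, -16]
STORE 1   [1]
LOAD 1    [1, -16]
NEG       [1, 16]
STORE 1   [1]
PUSH -9   [1, -9]
MUL       [-9]
LOAD 1    [-9, 16]
EQ        [0]

0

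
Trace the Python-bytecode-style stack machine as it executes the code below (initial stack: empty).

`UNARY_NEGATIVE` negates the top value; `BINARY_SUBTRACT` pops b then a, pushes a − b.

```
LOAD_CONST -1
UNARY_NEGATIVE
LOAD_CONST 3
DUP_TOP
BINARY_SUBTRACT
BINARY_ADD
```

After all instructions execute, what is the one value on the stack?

LOAD_CONST -1   → -1
UNARY_NEGATIVE  → 1
LOAD_CONST 3    → 1 3
DUP_TOP         → 1 3 3
BINARY_SUBTRACT → 1 0
BINARY_ADD      → 1

1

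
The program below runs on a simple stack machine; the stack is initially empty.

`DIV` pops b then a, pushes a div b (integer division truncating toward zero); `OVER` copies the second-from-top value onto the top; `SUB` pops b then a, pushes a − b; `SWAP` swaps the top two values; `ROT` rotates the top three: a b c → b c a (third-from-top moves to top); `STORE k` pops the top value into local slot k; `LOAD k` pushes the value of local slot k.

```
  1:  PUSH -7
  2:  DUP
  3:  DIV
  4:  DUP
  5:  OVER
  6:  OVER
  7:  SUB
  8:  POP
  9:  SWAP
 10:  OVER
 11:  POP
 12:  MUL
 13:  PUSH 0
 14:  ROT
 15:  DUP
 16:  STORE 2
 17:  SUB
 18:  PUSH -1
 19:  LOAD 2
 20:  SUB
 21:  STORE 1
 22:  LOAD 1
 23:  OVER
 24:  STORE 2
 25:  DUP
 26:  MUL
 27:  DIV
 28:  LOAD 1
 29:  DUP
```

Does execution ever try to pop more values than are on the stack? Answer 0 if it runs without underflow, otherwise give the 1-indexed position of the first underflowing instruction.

14

PUSH -7 → [-7]
DUP     → [-7, -7]
DIV     → [1]
DUP     → [1, 1]
OVER    → [1, 1, 1]
OVER    → [1, 1, 1, 1]
SUB     → [1, 1, 0]
POP     → [1, 1]
SWAP    → [1, 1]
OVER    → [1, 1, 1]
POP     → [1, 1]
MUL     → [1]
PUSH 0  → [1, 0]
ROT  — needs 3 operands, stack has 2 → underflow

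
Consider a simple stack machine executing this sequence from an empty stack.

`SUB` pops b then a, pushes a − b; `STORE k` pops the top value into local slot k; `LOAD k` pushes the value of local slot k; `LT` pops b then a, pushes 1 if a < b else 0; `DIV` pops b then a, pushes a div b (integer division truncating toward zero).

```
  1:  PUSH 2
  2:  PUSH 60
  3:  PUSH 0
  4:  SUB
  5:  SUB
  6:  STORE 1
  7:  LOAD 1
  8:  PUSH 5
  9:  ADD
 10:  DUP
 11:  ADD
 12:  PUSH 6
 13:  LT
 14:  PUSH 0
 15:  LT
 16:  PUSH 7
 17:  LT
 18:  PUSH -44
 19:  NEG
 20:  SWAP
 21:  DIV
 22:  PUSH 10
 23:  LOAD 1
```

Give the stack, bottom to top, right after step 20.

[44, 1]

PUSH 2    [2]
PUSH 60   [2, 60]
PUSH 0    [2, 60, 0]
SUB       [2, 60]
SUB       [-58]
STORE 1   []
LOAD 1    [-58]
PUSH 5    [-58, 5]
ADD       [-53]
DUP       [-53, -53]
ADD       [-106]
PUSH 6    [-106, 6]
LT        [1]
PUSH 0    [1, 0]
LT        [0]
PUSH 7    [0, 7]
LT        [1]
PUSH -44  [1, -44]
NEG       [1, 44]
SWAP      [44, 1]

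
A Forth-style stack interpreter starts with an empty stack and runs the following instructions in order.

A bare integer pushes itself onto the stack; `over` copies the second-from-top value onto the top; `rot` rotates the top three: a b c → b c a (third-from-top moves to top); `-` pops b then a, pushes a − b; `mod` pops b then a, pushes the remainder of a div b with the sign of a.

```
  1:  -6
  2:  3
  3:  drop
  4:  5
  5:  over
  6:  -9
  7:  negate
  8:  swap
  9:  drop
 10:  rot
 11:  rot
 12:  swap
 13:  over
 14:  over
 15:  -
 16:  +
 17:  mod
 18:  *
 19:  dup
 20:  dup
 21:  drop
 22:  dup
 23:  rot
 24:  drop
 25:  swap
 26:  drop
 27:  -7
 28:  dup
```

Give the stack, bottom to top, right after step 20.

[0, 0, 0]

-6     : [-6]
3      : [-6, 3]
drop   : [-6]
5      : [-6, 5]
over   : [-6, 5, -6]
-9     : [-6, 5, -6, -9]
negate : [-6, 5, -6, 9]
swap   : [-6, 5, 9, -6]
drop   : [-6, 5, 9]
rot    : [5, 9, -6]
rot    : [9, -6, 5]
swap   : [9, 5, -6]
over   : [9, 5, -6, 5]
over   : [9, 5, -6, 5, -6]
-      : [9, 5, -6, 11]
+      : [9, 5, 5]
mod    : [9, 0]
*      : [0]
dup    : [0, 0]
dup    : [0, 0, 0]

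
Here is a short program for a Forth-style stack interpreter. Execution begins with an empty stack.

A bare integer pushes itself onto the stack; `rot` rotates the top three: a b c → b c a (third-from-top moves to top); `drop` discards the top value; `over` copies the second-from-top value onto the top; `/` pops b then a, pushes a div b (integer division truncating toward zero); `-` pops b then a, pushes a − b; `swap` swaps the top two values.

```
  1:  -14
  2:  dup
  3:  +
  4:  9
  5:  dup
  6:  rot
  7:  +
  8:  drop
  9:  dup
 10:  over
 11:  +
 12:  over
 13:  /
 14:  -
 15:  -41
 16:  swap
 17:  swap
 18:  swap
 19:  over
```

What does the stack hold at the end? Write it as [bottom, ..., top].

[-41, 7, -41]

-14  : [-14]
dup  : [-14, -14]
+    : [-28]
9    : [-28, 9]
dup  : [-28, 9, 9]
rot  : [9, 9, -28]
+    : [9, -19]
drop : [9]
dup  : [9, 9]
over : [9, 9, 9]
+    : [9, 18]
over : [9, 18, 9]
/    : [9, 2]
-    : [7]
-41  : [7, -41]
swap : [-41, 7]
swap : [7, -41]
swap : [-41, 7]
over : [-41, 7, -41]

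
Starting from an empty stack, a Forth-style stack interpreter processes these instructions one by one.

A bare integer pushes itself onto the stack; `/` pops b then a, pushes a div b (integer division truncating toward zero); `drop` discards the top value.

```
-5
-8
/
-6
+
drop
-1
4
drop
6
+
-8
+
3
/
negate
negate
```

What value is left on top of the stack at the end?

-5     → [-5]
-8     → [-5, -8]
/      → [0]
-6     → [0, -6]
+      → [-6]
drop   → []
-1     → [-1]
4      → [-1, 4]
drop   → [-1]
6      → [-1, 6]
+      → [5]
-8     → [5, -8]
+      → [-3]
3      → [-3, 3]
/      → [-1]
negate → [1]
negate → [-1]

-1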